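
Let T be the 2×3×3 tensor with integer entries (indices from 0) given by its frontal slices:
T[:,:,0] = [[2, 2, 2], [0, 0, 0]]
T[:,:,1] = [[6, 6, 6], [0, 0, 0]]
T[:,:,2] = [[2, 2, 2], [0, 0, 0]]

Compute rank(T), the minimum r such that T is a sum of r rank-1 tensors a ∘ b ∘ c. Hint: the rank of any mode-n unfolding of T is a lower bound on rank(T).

1

Lower bound: T ≠ 0 (e.g. T[0,0,0] = 2), so rank(T) ≥ 1.
Upper bound: if T = a ∘ b ∘ c then every fibre of T is a multiple of the corresponding factor, so read the factors off the fibres through the nonzero entry T[0,0,0] = 2.
The mode-1 fibre T[:,0,0] = [2, 0] gives a = [1, 0] (primitive direction); the mode-2 fibre T[0,:,0] = [2, 2, 2] gives b = [1, 1, 1]; then c[k] = T[0,0,k] / (a[0]·b[0]) = [2, 6, 2] / 1 = [2, 6, 2].
Expanding [1, 0] ∘ [1, 1, 1] ∘ [2, 6, 2] reproduces all 18 entries of T, so T = [1, 0] ∘ [1, 1, 1] ∘ [2, 6, 2] and rank(T) ≤ 1.
These bounds meet, so rank(T) = 1.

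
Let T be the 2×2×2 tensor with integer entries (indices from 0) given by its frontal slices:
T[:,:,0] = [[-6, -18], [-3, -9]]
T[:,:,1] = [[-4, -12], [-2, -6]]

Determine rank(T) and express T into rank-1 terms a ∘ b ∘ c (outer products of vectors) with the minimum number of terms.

Lower bound: T ≠ 0 (e.g. T[0,0,0] = -6), so rank(T) ≥ 1.
Upper bound: the mode-1 fibre T[:,0,0] = [-6, -3] gives a = [2, 1] (primitive direction); the mode-2 fibre T[0,:,0] = [-6, -18] gives b = [1, 3]; then c[k] = T[0,0,k] / (a[0]·b[0]) = [-6, -4] / 2 = [-3, -2].
Expanding [2, 1] ∘ [1, 3] ∘ [-3, -2] reproduces all 8 entries of T, so T = [2, 1] ∘ [1, 3] ∘ [-3, -2] and rank(T) ≤ 1.
These bounds meet, so rank(T) = 1.

rank(T) = 1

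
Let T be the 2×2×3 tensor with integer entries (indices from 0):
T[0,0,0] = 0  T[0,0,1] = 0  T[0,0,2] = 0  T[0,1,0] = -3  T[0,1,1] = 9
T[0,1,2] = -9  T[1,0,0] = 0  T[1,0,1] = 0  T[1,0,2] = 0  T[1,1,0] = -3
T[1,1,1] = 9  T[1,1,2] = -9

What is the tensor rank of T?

1

Lower bound: T ≠ 0 (e.g. T[0,1,0] = -3), so rank(T) ≥ 1.
Upper bound: if T = a ⊗ b ⊗ c then every fibre of T is a multiple of the corresponding factor, so read the factors off the fibres through the nonzero entry T[0,1,0] = -3.
The mode-1 fibre T[:,1,0] = [-3, -3] gives a = (1, 1) (primitive direction); the mode-2 fibre T[0,:,0] = [0, -3] gives b = (0, 1); then c[k] = T[0,1,k] / (a[0]·b[1]) = [-3, 9, -9] / 1 = (-3, 9, -9).
Expanding (1, 1) ⊗ (0, 1) ⊗ (-3, 9, -9) reproduces all 12 entries of T, so T = (1, 1) ⊗ (0, 1) ⊗ (-3, 9, -9) and rank(T) ≤ 1.
These bounds meet, so rank(T) = 1.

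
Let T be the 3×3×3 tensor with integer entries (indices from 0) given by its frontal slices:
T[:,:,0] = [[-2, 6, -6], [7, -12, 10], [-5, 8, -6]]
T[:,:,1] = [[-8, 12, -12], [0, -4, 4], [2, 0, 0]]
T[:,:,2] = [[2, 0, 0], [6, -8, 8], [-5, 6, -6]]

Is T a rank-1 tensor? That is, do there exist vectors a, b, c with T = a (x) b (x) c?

The mode-1 unfolding of T (rows indexed by i, columns by (j,k) = (0,0), (0,1), (0,2), (1,0), (1,1), (1,2), (2,0), (2,1), (2,2)) is [[-2, -8, 2, 6, 12, 0, -6, -12, 0], [7, 0, 6, -12, -4, -8, 10, 4, 8], [-5, 2, -5, 8, 0, 6, -6, 0, -6]].
There the 3×3 minor on rows i ∈ {0, 1, 2}, columns (j,k) ∈ {(0,0), (0,1), (0,2)} is det [[-2, -8, 2], [7, 0, 6], [-5, 2, -5]] = 12 ≠ 0, so this unfolding has rank ≥ 3; CP rank is at least every unfolding rank, so rank(T) ≥ 3.
In particular rank(T) ≥ 3 > 1, so T is not rank-1.

No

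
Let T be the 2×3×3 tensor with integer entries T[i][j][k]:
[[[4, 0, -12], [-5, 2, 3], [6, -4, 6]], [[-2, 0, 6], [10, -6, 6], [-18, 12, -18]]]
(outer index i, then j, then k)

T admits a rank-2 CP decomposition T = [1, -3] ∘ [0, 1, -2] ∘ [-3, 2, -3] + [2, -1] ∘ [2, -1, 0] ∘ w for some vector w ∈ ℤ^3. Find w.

w = [1, 0, -3]

Subtract the known terms from T to get the rank-1 residual R = [2, -1] ∘ [2, -1, 0] ∘ w, so R[i,j,k] = a[i]·b[j]·w[k]. Pick indices with nonzero a[0]·b[0] = (2)·(2) = 4. Only the fibre through (0,0,·) is needed: R[0,0,:] = T[0,0,:] − Σₗ aₗ[0]bₗ[0]cₗ = [4, 0, -12] − (1)·(0)·[-3, 2, -3] = [4, 0, -12]. Then w[k] = R[0,0,k] / 4 for each k, giving w = [4, 0, -12] / 4 = [1, 0, -3].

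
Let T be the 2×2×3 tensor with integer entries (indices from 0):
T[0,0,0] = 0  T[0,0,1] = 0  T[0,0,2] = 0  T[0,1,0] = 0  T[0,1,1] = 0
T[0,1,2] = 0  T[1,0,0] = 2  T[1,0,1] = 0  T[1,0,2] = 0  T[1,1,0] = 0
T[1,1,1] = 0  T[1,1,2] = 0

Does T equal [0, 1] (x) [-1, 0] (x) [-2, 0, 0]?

Yes

Reconstruct entrywise from the claimed factors. For example, T[1,0,0] = 2 and Σₗ aₗ[1]bₗ[0]cₗ[0] = (1)·(-1)·(-2) = 2; checking all 12 entries, every one matches. The claim holds.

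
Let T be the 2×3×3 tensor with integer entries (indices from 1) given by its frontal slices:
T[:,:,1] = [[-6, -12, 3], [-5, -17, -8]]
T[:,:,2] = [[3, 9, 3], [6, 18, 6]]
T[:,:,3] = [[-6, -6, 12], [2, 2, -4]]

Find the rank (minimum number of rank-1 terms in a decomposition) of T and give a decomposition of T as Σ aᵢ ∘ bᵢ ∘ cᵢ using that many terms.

Lower bound: in the mode-3 unfolding of T (rows indexed by k, columns by (i,j)) the 2×2 minor on rows k ∈ {1, 2}, columns (i,j) ∈ {(1,1), (1,2)} is det [[-6, -12], [3, 9]] = -18 ≠ 0, so that unfolding has rank ≥ 2 and hence rank(T) ≥ 2 (CP rank is at least every unfolding rank, though it can be larger).
Upper bound: with S_k = T[:,:,k], the two rank-1 terms a₁b₁ᵀ, a₂b₂ᵀ are the rank-1 members of the pencil x·S₁ + y·S₂.
The 2×2 minor of x·S₁ + y·S₂ on rows {1,2}, columns {1,2} is 42·x² − 42·xy = 42·(x − y)(x), vanishing at (x:y) = (1:1) and (0:1).
M₁ = S₁ + S₂ = [[-3, -3, 6], [1, 1, -2]] = −(3, -1)(1, 1, -2)ᵀ and M₂ = S₂ = [[3, 9, 3], [6, 18, 6]] = 3·(1, 2)(1, 3, 1)ᵀ, so take a₁ = (3, -1), b₁ = (1, 1, -2), a₂ = (1, 2), b₂ = (1, 3, 1).
Each slice is an integer combination of E₁ = a₁b₁ᵀ and E₂ = a₂b₂ᵀ: S₁ = −E₁ − 3·E₂, S₂ = 3·E₂, S₃ = −2·E₁; reading off coefficients, c₁ = (-1, 0, -2) and c₂ = (-3, 3, 0).
Hence T = (3, -1) ∘ (1, 1, -2) ∘ (-1, 0, -2) + (1, 2) ∘ (1, 3, 1) ∘ (-3, 3, 0), so rank(T) ≤ 2.
These bounds meet, so rank(T) = 2.

rank(T) = 2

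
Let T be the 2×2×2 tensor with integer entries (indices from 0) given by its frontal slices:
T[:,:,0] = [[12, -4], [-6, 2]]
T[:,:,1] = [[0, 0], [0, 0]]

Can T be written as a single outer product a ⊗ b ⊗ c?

Yes

The mode-1 fibre T[:,0,0] = [12, -6] gives a = [2, -1] (primitive direction); the mode-2 fibre T[0,:,0] = [12, -4] gives b = [3, -1]; then c[k] = T[0,0,k] / (a[0]·b[0]) = [12, 0] / 6 = [2, 0].
Expanding [2, -1] ⊗ [3, -1] ⊗ [2, 0] reproduces all 8 entries of T, so T = [2, -1] ⊗ [3, -1] ⊗ [2, 0] and rank(T) ≤ 1.
Equivalently every frontal slice T[:,:,k] is c[k] times the rank-1 matrix [2, -1] ⊗ [3, -1]. So T has rank 1 (it is nonzero).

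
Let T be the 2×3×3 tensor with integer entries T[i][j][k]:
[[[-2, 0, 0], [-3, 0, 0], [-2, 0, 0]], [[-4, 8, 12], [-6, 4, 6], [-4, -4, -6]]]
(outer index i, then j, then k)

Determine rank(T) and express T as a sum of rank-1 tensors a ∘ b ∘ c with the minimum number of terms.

Lower bound: the mode-2 unfolding of T (rows indexed by j, columns by (i,k) = (0,0), (0,1), (0,2), (1,0), (1,1), (1,2)) is [[-2, 0, 0, -4, 8, 12], [-3, 0, 0, -6, 4, 6], [-2, 0, 0, -4, -4, -6]].
There the 2×2 minor on rows j ∈ {0, 1}, columns (i,k) ∈ {(0,0), (1,1)} is det [[-2, 8], [-3, 4]] = 16 ≠ 0, so this unfolding has rank ≥ 2; CP rank is at least every unfolding rank, so rank(T) ≥ 2. (This is only a lower bound: in general the CP rank may exceed every unfolding rank, so we still need to exhibit 2 rank-1 terms summing to T.)
Upper bound — finding two terms. Write S_k = T[:,:,k] for the frontal slices: S₀ = [[-2, -3, -2], [-4, -6, -4]], S₁ = [[0, 0, 0], [8, 4, -4]], S₂ = [[0, 0, 0], [12, 6, -6]].
If T = a₁ ∘ b₁ ∘ c₁ + a₂ ∘ b₂ ∘ c₂ then each S_k = c₁[k]·a₁b₁ᵀ + c₂[k]·a₂b₂ᵀ. S₀ and S₁ are linearly independent, so a₁b₁ᵀ and a₂b₂ᵀ must span the same plane of matrices: they are the rank-1 matrices of the form x·S₀ + y·S₁.
The 2×2 minor of x·S₀ + y·S₁ on rows {0,1}, columns {0,1} is 16·xy = 16·(y)(x), vanishing at (x:y) = (1:0) and (0:1).
M₁ = S₀ = [[-2, -3, -2], [-4, -6, -4]] = −[1, 2][2, 3, 2]ᵀ and M₂ = S₁ = [[0, 0, 0], [8, 4, -4]] = 4·[0, 1][2, 1, -1]ᵀ, so take a₁ = [1, 2], b₁ = [2, 3, 2], a₂ = [0, 1], b₂ = [2, 1, -1].
Each slice is an integer combination of E₁ = a₁b₁ᵀ and E₂ = a₂b₂ᵀ: S₀ = −E₁, S₁ = 4·E₂, S₂ = 6·E₂; reading off coefficients, c₁ = [-1, 0, 0] and c₂ = [0, 4, 6].
Hence T = [1, 2] ∘ [2, 3, 2] ∘ [-1, 0, 0] + [0, 1] ∘ [2, 1, -1] ∘ [0, 4, 6], so rank(T) ≤ 2.
These bounds meet, so rank(T) = 2.

rank(T) = 2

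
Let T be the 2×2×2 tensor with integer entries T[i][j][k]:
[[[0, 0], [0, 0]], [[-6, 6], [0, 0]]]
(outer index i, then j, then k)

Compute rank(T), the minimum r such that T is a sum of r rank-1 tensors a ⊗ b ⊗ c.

1

Lower bound: T ≠ 0 (e.g. T[1,0,0] = -6), so rank(T) ≥ 1.
Upper bound: the mode-1 fibre T[:,0,0] = [0, -6] gives a = (0, 1) (primitive direction); the mode-2 fibre T[1,:,0] = [-6, 0] gives b = (1, 0); then c[k] = T[1,0,k] / (a[1]·b[0]) = [-6, 6] / 1 = (-6, 6).
Expanding (0, 1) ⊗ (1, 0) ⊗ (-6, 6) reproduces all 8 entries of T, so T = (0, 1) ⊗ (1, 0) ⊗ (-6, 6) and rank(T) ≤ 1.
These bounds meet, so rank(T) = 1.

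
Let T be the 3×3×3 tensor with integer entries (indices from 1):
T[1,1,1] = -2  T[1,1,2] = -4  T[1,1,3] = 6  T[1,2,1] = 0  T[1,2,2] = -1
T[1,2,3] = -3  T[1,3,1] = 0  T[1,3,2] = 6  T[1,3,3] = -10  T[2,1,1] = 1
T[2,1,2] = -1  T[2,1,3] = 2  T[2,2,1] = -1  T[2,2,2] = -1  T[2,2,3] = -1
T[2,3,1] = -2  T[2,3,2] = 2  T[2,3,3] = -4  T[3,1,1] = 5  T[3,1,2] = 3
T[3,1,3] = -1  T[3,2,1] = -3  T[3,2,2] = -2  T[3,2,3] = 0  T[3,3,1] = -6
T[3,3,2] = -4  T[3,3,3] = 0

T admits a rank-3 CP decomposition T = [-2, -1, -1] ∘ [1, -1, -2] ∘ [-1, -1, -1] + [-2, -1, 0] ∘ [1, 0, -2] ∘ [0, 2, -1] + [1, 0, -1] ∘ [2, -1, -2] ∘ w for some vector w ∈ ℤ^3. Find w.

w = [-2, -1, 1]

Subtract the known terms from T to get the rank-1 residual R = [1, 0, -1] ∘ [2, -1, -2] ∘ w, so R[i,j,k] = a[i]·b[j]·w[k]. Pick indices with nonzero a[1]·b[1] = (1)·(2) = 2. Only the fibre through (1,1,·) is needed: R[1,1,:] = T[1,1,:] − Σₗ aₗ[1]bₗ[1]cₗ = [-2, -4, 6] − (-2)·(1)·[-1, -1, -1] − (-2)·(1)·[0, 2, -1] = [-4, -2, 2]. Then w[k] = R[1,1,k] / 2 for each k, giving w = [-4, -2, 2] / 2 = [-2, -1, 1].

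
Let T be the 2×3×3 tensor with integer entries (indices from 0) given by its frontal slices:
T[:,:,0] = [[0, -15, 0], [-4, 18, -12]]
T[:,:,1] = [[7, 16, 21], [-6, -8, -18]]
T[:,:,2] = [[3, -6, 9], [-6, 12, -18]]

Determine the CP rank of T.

2

Lower bound: the mode-1 unfolding of T (rows indexed by i, columns by (j,k) = (0,0), (0,1), (0,2), (1,0), (1,1), (1,2), (2,0), (2,1), (2,2)) is [[0, 7, 3, -15, 16, -6, 0, 21, 9], [-4, -6, -6, 18, -8, 12, -12, -18, -18]].
There the 2×2 minor on rows i ∈ {0, 1}, columns (j,k) ∈ {(0,0), (0,1)} is det [[0, 7], [-4, -6]] = 28 ≠ 0, so this unfolding has rank ≥ 2; CP rank is at least every unfolding rank, so rank(T) ≥ 2. (This is only a lower bound: in general the CP rank may exceed every unfolding rank, so we still need to exhibit 2 rank-1 terms summing to T.)
Upper bound — finding two terms. Write S_k = T[:,:,k] for the frontal slices: S₀ = [[0, -15, 0], [-4, 18, -12]], S₁ = [[7, 16, 21], [-6, -8, -18]], S₂ = [[3, -6, 9], [-6, 12, -18]].
If T = a₁ ⊗ b₁ ⊗ c₁ + a₂ ⊗ b₂ ⊗ c₂ then each S_k = c₁[k]·a₁b₁ᵀ + c₂[k]·a₂b₂ᵀ. S₀ and S₁ are linearly independent, so a₁b₁ᵀ and a₂b₂ᵀ must span the same plane of matrices: they are the rank-1 matrices of the form x·S₀ + y·S₁.
The 2×2 minor of x·S₀ + y·S₁ on rows {0,1}, columns {0,1} is −60·x² + 100·xy + 40·y² = (-20)·(x − 2·y)(3·x + y), vanishing at (x:y) = (2:1) and (1:-3).
M₁ = 2·S₀ + S₁ = [[7, -14, 21], [-14, 28, -42]] = 7·[1, -2][1, -2, 3]ᵀ and M₂ = S₀ − 3·S₁ = [[-21, -63, -63], [14, 42, 42]] = (-7)·[3, -2][1, 3, 3]ᵀ, so take a₁ = [1, -2], b₁ = [1, -2, 3], a₂ = [3, -2], b₂ = [1, 3, 3].
Each slice is an integer combination of E₁ = a₁b₁ᵀ and E₂ = a₂b₂ᵀ: S₀ = 3·E₁ − E₂, S₁ = E₁ + 2·E₂, S₂ = 3·E₁; reading off coefficients, c₁ = [3, 1, 3] and c₂ = [-1, 2, 0].
Hence T = [1, -2] ⊗ [1, -2, 3] ⊗ [3, 1, 3] + [3, -2] ⊗ [1, 3, 3] ⊗ [-1, 2, 0], so rank(T) ≤ 2.
These bounds meet, so rank(T) = 2.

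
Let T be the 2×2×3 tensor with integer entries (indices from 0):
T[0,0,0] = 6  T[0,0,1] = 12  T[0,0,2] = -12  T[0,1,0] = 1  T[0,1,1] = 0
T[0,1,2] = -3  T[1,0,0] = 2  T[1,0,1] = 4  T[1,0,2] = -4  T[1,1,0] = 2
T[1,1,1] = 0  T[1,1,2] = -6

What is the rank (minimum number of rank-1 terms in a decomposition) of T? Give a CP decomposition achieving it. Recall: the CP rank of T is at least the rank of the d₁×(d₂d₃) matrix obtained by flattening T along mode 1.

rank(T) = 2

Lower bound: the mode-1 unfolding of T (rows indexed by i, columns by (j,k) = (0,0), (0,1), (0,2), (1,0), (1,1), (1,2)) is [[6, 12, -12, 1, 0, -3], [2, 4, -4, 2, 0, -6]].
There the 2×2 minor on rows i ∈ {0, 1}, columns (j,k) ∈ {(0,0), (1,0)} is det [[6, 1], [2, 2]] = 10 ≠ 0, so this unfolding has rank ≥ 2; CP rank is at least every unfolding rank, so rank(T) ≥ 2. (Unfolding ranks only ever bound the CP rank from below — rank(T) can be strictly larger than all of them — so the matching upper bound has to come from an explicit 2-term decomposition.)
Upper bound — finding two terms. Write S_k = T[:,:,k] for the frontal slices: S₀ = [[6, 1], [2, 2]], S₁ = [[12, 0], [4, 0]], S₂ = [[-12, -3], [-4, -6]].
If T = a₁ (x) b₁ (x) c₁ + a₂ (x) b₂ (x) c₂ then each S_k = c₁[k]·a₁b₁ᵀ + c₂[k]·a₂b₂ᵀ. S₀ and S₁ are linearly independent, so a₁b₁ᵀ and a₂b₂ᵀ must span the same plane of matrices: they are the rank-1 matrices of the form x·S₀ + y·S₁.
det(x·S₀ + y·S₁) is 10·x² + 20·xy = 10·(x + 2·y)(x), vanishing at (x:y) = (2:-1) and (0:1).
M₁ = 2·S₀ − S₁ = [[0, 2], [0, 4]] = 2·[1, 2][0, 1]ᵀ and M₂ = S₁ = [[12, 0], [4, 0]] = 4·[3, 1][1, 0]ᵀ, so take a₁ = [1, 2], b₁ = [0, 1], a₂ = [3, 1], b₂ = [1, 0].
Each slice is an integer combination of E₁ = a₁b₁ᵀ and E₂ = a₂b₂ᵀ: S₀ = E₁ + 2·E₂, S₁ = 4·E₂, S₂ = −3·E₁ − 4·E₂; reading off coefficients, c₁ = [1, 0, -3] and c₂ = [2, 4, -4].
Hence T = [1, 2] (x) [0, 1] (x) [1, 0, -3] + [3, 1] (x) [1, 0] (x) [2, 4, -4], so rank(T) ≤ 2.
These bounds meet, so rank(T) = 2.
Check entry T[0,0,1] = 12: (1)·(0)·(0) + (3)·(1)·(4) = 12.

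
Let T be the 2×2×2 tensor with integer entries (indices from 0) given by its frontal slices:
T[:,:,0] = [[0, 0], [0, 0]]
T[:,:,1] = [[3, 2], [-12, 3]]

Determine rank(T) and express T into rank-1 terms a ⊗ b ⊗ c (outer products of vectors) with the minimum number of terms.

rank(T) = 2

Lower bound: in the mode-2 unfolding of T (rows indexed by j, columns by (i,k)) the 2×2 minor on rows j ∈ {0, 1}, columns (i,k) ∈ {(0,1), (1,1)} is det [[3, -12], [2, 3]] = 33 ≠ 0, so that unfolding has rank ≥ 2 and hence rank(T) ≥ 2 (CP rank is at least every unfolding rank, though it can be larger).
Upper bound: T[:,:,k] = c[k]·M for every slice, with c = (0, 1) and M = [[3, 2], [-12, 3]] (rows i, columns j).
Splitting M by its rows (i = 0, 1), M = (1, 0)(3, 2)ᵀ + (0, 1)(-12, 3)ᵀ.
Hence T = (1, 0) ⊗ (3, 2) ⊗ (0, 1) + (0, 1) ⊗ (-12, 3) ⊗ (0, 1), so rank(T) ≤ 2.
These bounds meet, so rank(T) = 2.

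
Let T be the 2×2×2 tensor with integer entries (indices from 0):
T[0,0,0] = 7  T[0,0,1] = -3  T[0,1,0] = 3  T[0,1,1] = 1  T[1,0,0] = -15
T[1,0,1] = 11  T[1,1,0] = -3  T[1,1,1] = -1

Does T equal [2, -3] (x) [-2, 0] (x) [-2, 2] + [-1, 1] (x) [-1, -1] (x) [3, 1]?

Reconstruct entry (0,0,0) from the claimed factors: Σₗ aₗ[0]bₗ[0]cₗ[0] = (2)·(-2)·(-2) + (-1)·(-1)·(3) = 11, but T[0,0,0] = 7. The claim is false.

No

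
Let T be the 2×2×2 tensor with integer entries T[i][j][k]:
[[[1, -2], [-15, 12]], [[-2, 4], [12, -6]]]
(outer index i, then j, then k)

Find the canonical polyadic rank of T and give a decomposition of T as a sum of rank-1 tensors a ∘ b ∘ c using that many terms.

rank(T) = 2

Lower bound: the mode-1 unfolding of T (rows indexed by i, columns by (j,k) = (0,0), (0,1), (1,0), (1,1)) is [[1, -2, -15, 12], [-2, 4, 12, -6]].
There the 2×2 minor on rows i ∈ {0, 1}, columns (j,k) ∈ {(0,0), (1,0)} is det [[1, -15], [-2, 12]] = -18 ≠ 0, so this unfolding has rank ≥ 2; CP rank is at least every unfolding rank, so rank(T) ≥ 2. (This is only a lower bound: in general the CP rank may exceed every unfolding rank, so we still need to exhibit 2 rank-1 terms summing to T.)
Upper bound — finding two terms. Write S_k = T[:,:,k] for the frontal slices: S₀ = [[1, -15], [-2, 12]], S₁ = [[-2, 12], [4, -6]].
If T = a₁ ∘ b₁ ∘ c₁ + a₂ ∘ b₂ ∘ c₂ then each S_k = c₁[k]·a₁b₁ᵀ + c₂[k]·a₂b₂ᵀ. S₀ and S₁ are linearly independent, so a₁b₁ᵀ and a₂b₂ᵀ must span the same plane of matrices: they are the rank-1 matrices of the form x·S₀ + y·S₁.
det(x·S₀ + y·S₁) is −18·x² + 54·xy − 36·y² = (-18)·(x − 2·y)(x − y), vanishing at (x:y) = (2:1) and (1:1).
M₁ = 2·S₀ + S₁ = [[0, -18], [0, 18]] = (-18)·[1, -1][0, 1]ᵀ and M₂ = S₀ + S₁ = [[-1, -3], [2, 6]] = −[1, -2][1, 3]ᵀ, so take a₁ = [1, -1], b₁ = [0, 1], a₂ = [1, -2], b₂ = [1, 3].
Each slice is an integer combination of E₁ = a₁b₁ᵀ and E₂ = a₂b₂ᵀ: S₀ = −18·E₁ + E₂, S₁ = 18·E₁ − 2·E₂; reading off coefficients, c₁ = [-18, 18] and c₂ = [1, -2].
Hence T = [1, -1] ∘ [0, 1] ∘ [-18, 18] + [1, -2] ∘ [1, 3] ∘ [1, -2], so rank(T) ≤ 2.
These bounds meet, so rank(T) = 2.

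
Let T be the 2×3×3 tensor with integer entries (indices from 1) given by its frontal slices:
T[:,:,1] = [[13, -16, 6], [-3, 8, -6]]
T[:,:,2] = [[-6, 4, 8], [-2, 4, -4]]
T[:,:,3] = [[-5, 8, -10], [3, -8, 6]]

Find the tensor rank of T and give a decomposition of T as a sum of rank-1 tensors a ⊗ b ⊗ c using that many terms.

rank(T) = 3

Lower bound: the mode-3 unfolding of T (rows indexed by k, columns by (i,j) = (1,1), (1,2), (1,3), (2,1), (2,2), (2,3)) is [[13, -16, 6, -3, 8, -6], [-6, 4, 8, -2, 4, -4], [-5, 8, -10, 3, -8, 6]].
There the 3×3 minor on rows k ∈ {1, 2, 3}, columns (i,j) ∈ {(1,1), (1,2), (1,3)} is det [[13, -16, 6], [-6, 4, 8], [-5, 8, -10]] = 80 ≠ 0, so this unfolding has rank ≥ 3; CP rank is at least every unfolding rank, so rank(T) ≥ 3. (Flattening ranks never certify an upper bound on CP rank; for that we must actually write T with 3 rank-1 terms.)
Upper bound: T is a sum of 3 rank-1 terms, T = [1, -1] ⊗ [1, -2, 2] ⊗ [4, 2, -4] + [1, 0] ⊗ [2, -2, -1] ⊗ [4, -4, 0] + [1, 1] ⊗ [1, 0, 2] ⊗ [1, 0, -1] (one valid choice — decompositions are not unique — normalised so each a, b is primitive with positive first nonzero entry; check it by expanding all entries), so rank(T) ≤ 3.
These bounds meet, so rank(T) = 3.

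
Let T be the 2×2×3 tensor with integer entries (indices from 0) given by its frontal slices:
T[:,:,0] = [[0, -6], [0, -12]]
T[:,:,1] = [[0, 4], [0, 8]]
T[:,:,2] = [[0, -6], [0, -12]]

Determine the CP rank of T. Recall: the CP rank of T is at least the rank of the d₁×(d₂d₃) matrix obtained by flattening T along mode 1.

Lower bound: T ≠ 0 (e.g. T[0,1,0] = -6), so rank(T) ≥ 1.
Upper bound: the mode-1 fibre T[:,1,0] = [-6, -12] gives a = [1, 2] (primitive direction); the mode-2 fibre T[0,:,0] = [0, -6] gives b = [0, 1]; then c[k] = T[0,1,k] / (a[0]·b[1]) = [-6, 4, -6] / 1 = [-6, 4, -6].
Expanding [1, 2] ⊗ [0, 1] ⊗ [-6, 4, -6] reproduces all 12 entries of T, so T = [1, 2] ⊗ [0, 1] ⊗ [-6, 4, -6] and rank(T) ≤ 1.
These bounds meet, so rank(T) = 1.

1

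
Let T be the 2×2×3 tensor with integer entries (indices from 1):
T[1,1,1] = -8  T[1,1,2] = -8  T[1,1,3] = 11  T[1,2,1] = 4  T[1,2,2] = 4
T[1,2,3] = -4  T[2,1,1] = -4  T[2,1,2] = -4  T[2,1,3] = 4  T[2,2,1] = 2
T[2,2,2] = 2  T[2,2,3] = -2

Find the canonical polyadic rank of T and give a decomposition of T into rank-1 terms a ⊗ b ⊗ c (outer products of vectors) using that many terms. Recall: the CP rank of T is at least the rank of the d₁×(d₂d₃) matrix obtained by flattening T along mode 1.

rank(T) = 2

Lower bound: the mode-3 unfolding of T (rows indexed by k, columns by (i,j) = (1,1), (1,2), (2,1), (2,2)) is [[-8, 4, -4, 2], [-8, 4, -4, 2], [11, -4, 4, -2]].
There the 2×2 minor on rows k ∈ {1, 3}, columns (i,j) ∈ {(1,1), (1,2)} is det [[-8, 4], [11, -4]] = -12 ≠ 0, so this unfolding has rank ≥ 2; CP rank is at least every unfolding rank, so rank(T) ≥ 2. (Unfolding ranks only ever bound the CP rank from below — rank(T) can be strictly larger than all of them — so the matching upper bound has to come from an explicit 2-term decomposition.)
Upper bound — finding two terms. Write S_k = T[:,:,k] for the frontal slices: S₁ = [[-8, 4], [-4, 2]], S₂ = [[-8, 4], [-4, 2]], S₃ = [[11, -4], [4, -2]].
If T = a₁ ⊗ b₁ ⊗ c₁ + a₂ ⊗ b₂ ⊗ c₂ then each S_k = c₁[k]·a₁b₁ᵀ + c₂[k]·a₂b₂ᵀ. S₁ and S₃ are linearly independent, so a₁b₁ᵀ and a₂b₂ᵀ must span the same plane of matrices: they are the rank-1 matrices of the form x·S₁ + y·S₃.
det(x·S₁ + y·S₃) is 6·xy − 6·y² = 6·(x − y)(y), vanishing at (x:y) = (1:1) and (1:0).
M₁ = S₁ + S₃ = [[3, 0], [0, 0]] = 3·[1, 0][1, 0]ᵀ and M₂ = S₁ = [[-8, 4], [-4, 2]] = (-2)·[2, 1][2, -1]ᵀ, so take a₁ = [1, 0], b₁ = [1, 0], a₂ = [2, 1], b₂ = [2, -1].
Each slice is an integer combination of E₁ = a₁b₁ᵀ and E₂ = a₂b₂ᵀ: S₁ = −2·E₂, S₂ = −2·E₂, S₃ = 3·E₁ + 2·E₂; reading off coefficients, c₁ = [0, 0, 3] and c₂ = [-2, -2, 2].
Hence T = [1, 0] ⊗ [1, 0] ⊗ [0, 0, 3] + [2, 1] ⊗ [2, -1] ⊗ [-2, -2, 2], so rank(T) ≤ 2.
These bounds meet, so rank(T) = 2.
Check entry T[1,1,1] = -8: (1)·(1)·(0) + (2)·(2)·(-2) = -8.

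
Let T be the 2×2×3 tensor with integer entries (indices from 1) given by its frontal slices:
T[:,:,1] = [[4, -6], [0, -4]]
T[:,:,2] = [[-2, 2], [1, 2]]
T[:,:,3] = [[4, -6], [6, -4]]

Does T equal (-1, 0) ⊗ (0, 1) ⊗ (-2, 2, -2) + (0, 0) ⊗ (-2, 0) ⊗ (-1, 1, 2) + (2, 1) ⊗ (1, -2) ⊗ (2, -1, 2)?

No

Reconstruct entry (2,1,1) from the claimed factors: Σₗ aₗ[2]bₗ[1]cₗ[1] = (0)·(0)·(-2) + (0)·(-2)·(-1) + (1)·(1)·(2) = 2, but T[2,1,1] = 0. The claim is false.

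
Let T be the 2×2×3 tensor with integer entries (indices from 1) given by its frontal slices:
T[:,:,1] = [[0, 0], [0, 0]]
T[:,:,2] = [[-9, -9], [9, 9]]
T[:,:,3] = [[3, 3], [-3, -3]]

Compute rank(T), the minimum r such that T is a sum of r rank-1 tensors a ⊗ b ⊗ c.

Lower bound: T ≠ 0 (e.g. T[1,1,2] = -9), so rank(T) ≥ 1.
Upper bound: if T = a ⊗ b ⊗ c then every fibre of T is a multiple of the corresponding factor, so read the factors off the fibres through the nonzero entry T[1,1,2] = -9.
The mode-1 fibre T[:,1,2] = [-9, 9] gives a = [1, -1] (primitive direction); the mode-2 fibre T[1,:,2] = [-9, -9] gives b = [1, 1]; then c[k] = T[1,1,k] / (a[1]·b[1]) = [0, -9, 3] / 1 = [0, -9, 3].
Expanding [1, -1] ⊗ [1, 1] ⊗ [0, -9, 3] reproduces all 12 entries of T, so T = [1, -1] ⊗ [1, 1] ⊗ [0, -9, 3] and rank(T) ≤ 1.
These bounds meet, so rank(T) = 1.

1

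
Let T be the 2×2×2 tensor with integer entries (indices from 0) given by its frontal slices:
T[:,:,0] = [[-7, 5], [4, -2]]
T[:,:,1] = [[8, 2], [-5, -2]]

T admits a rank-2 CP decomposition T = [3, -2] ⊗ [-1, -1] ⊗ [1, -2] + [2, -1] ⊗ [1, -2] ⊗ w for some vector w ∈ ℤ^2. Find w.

w = [-2, 1]

Subtract the known terms from T to get the rank-1 residual R = [2, -1] ⊗ [1, -2] ⊗ w, so R[i,j,k] = a[i]·b[j]·w[k]. Pick indices with nonzero a[0]·b[0] = (2)·(1) = 2. Only the fibre through (0,0,·) is needed: R[0,0,:] = T[0,0,:] − Σₗ aₗ[0]bₗ[0]cₗ = [-7, 8] − (3)·(-1)·[1, -2] = [-4, 2]. Then w[k] = R[0,0,k] / 2 for each k, giving w = [-4, 2] / 2 = [-2, 1].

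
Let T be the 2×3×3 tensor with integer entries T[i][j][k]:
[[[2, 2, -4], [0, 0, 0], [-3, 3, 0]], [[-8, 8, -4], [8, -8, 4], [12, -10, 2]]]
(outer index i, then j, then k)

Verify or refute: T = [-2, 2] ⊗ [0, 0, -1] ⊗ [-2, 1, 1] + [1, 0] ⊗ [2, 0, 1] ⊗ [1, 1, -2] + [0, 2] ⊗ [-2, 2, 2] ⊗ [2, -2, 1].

Yes

Reconstruct entrywise from the claimed factors. For example, T[0,1,1] = 0 and Σₗ aₗ[0]bₗ[1]cₗ[1] = (-2)·(0)·(1) + (1)·(0)·(1) + (0)·(2)·(-2) = 0; checking all 18 entries, every one matches. The claim holds.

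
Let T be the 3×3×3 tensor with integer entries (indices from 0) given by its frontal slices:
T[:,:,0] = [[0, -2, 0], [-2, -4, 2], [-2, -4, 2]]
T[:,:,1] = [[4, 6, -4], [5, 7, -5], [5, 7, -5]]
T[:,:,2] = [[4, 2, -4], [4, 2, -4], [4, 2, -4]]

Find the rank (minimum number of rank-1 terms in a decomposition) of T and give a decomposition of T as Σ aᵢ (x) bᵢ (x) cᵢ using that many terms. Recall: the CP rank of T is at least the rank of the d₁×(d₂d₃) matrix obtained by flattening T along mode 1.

rank(T) = 3

Lower bound: the mode-3 unfolding of T (rows indexed by k, columns by (i,j) = (0,0), (0,1), (0,2), (1,0), (1,1), (1,2), (2,0), (2,1), (2,2)) is [[0, -2, 0, -2, -4, 2, -2, -4, 2], [4, 6, -4, 5, 7, -5, 5, 7, -5], [4, 2, -4, 4, 2, -4, 4, 2, -4]].
There the 3×3 minor on rows k ∈ {0, 1, 2}, columns (i,j) ∈ {(0,0), (0,1), (1,0)} is det [[0, -2, -2], [4, 6, 5], [4, 2, 4]] = 24 ≠ 0, so this unfolding has rank ≥ 3; CP rank is at least every unfolding rank, so rank(T) ≥ 3. (This is only a lower bound: in general the CP rank may exceed every unfolding rank, so we still need to exhibit 3 rank-1 terms summing to T.)
Upper bound: T is a sum of 3 rank-1 terms, T = [0, 1, 1] (x) [1, 1, -1] (x) [-2, 1, 0] + [1, 1, 1] (x) [0, 1, 0] (x) [-2, 2, -2] + [1, 1, 1] (x) [1, 1, -1] (x) [0, 4, 4] (one valid choice — decompositions are not unique — normalised so each a, b is primitive with positive first nonzero entry; check it by expanding all entries), so rank(T) ≤ 3.
These bounds meet, so rank(T) = 3.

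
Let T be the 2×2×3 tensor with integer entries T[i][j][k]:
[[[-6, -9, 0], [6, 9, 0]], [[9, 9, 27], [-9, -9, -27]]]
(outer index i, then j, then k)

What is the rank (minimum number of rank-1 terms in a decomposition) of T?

2

Lower bound: in the mode-3 unfolding of T (rows indexed by k, columns by (i,j)) the 2×2 minor on rows k ∈ {0, 1}, columns (i,j) ∈ {(0,0), (1,0)} is det [[-6, 9], [-9, 9]] = 27 ≠ 0, so that unfolding has rank ≥ 2 and hence rank(T) ≥ 2 (CP rank is at least every unfolding rank, though it can be larger).
Upper bound: T[:,j,:] = b[j]·M for every slice, with b = [1, -1] and M = [[-6, -9, 0], [9, 9, 27]] (rows i, columns k).
Splitting M by its rows (i = 0, 1), M = [1, 0][-6, -9, 0]ᵀ + [0, 1][9, 9, 27]ᵀ.
Hence T = [1, 0] ⊗ [1, -1] ⊗ [-6, -9, 0] + [0, 1] ⊗ [1, -1] ⊗ [9, 9, 27], so rank(T) ≤ 2.
These bounds meet, so rank(T) = 2.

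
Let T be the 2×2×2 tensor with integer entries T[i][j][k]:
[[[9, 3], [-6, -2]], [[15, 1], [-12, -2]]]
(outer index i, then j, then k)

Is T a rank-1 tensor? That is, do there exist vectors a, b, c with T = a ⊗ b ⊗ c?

No

The mode-3 unfolding of T (rows indexed by k, columns by (i,j) = (0,0), (0,1), (1,0), (1,1)) is [[9, -6, 15, -12], [3, -2, 1, -2]].
There the 2×2 minor on rows k ∈ {0, 1}, columns (i,j) ∈ {(0,0), (1,0)} is det [[9, 15], [3, 1]] = -36 ≠ 0, so this unfolding has rank ≥ 2; CP rank is at least every unfolding rank, so rank(T) ≥ 2.
In particular rank(T) ≥ 2 > 1, so T is not rank-1.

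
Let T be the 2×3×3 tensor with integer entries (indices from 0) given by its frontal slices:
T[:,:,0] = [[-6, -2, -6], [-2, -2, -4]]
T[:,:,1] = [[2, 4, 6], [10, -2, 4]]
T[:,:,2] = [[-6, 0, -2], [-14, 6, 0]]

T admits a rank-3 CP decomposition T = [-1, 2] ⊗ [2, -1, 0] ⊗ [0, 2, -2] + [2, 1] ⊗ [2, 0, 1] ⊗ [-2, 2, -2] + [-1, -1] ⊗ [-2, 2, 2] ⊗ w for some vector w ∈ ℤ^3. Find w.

w = [1, -1, -1]

Subtract the known terms from T to get the rank-1 residual R = [-1, -1] ⊗ [-2, 2, 2] ⊗ w, so R[i,j,k] = a[i]·b[j]·w[k]. Pick indices with nonzero a[0]·b[0] = (-1)·(-2) = 2. Only the fibre through (0,0,·) is needed: R[0,0,:] = T[0,0,:] − Σₗ aₗ[0]bₗ[0]cₗ = [-6, 2, -6] − (-1)·(2)·[0, 2, -2] − (2)·(2)·[-2, 2, -2] = [2, -2, -2]. Then w[k] = R[0,0,k] / 2 for each k, giving w = [2, -2, -2] / 2 = [1, -1, -1].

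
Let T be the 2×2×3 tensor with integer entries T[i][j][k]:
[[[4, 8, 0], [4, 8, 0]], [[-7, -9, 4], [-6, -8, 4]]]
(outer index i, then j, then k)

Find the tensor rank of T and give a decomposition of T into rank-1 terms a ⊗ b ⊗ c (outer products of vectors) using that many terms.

rank(T) = 3

Lower bound: the mode-3 unfolding of T (rows indexed by k, columns by (i,j) = (0,0), (0,1), (1,0), (1,1)) is [[4, 4, -7, -6], [8, 8, -9, -8], [0, 0, 4, 4]].
There the 3×3 minor on rows k ∈ {0, 1, 2}, columns (i,j) ∈ {(0,0), (1,0), (1,1)} is det [[4, -7, -6], [8, -9, -8], [0, 4, 4]] = 16 ≠ 0, so this unfolding has rank ≥ 3; CP rank is at least every unfolding rank, so rank(T) ≥ 3. (This is only a lower bound: in general the CP rank may exceed every unfolding rank, so we still need to exhibit 3 rank-1 terms summing to T.)
Upper bound: T is a sum of 3 rank-1 terms, T = (0, 1) ⊗ (1, 1) ⊗ (-4, -2, 4) + (0, 1) ⊗ (1, 2) ⊗ (1, 1, 0) + (1, -1) ⊗ (1, 1) ⊗ (4, 8, 0) (written with every a and b primitive with positive leading entry and the scale carried by c; CP decompositions are not unique, and this one is verified by expanding entrywise), so rank(T) ≤ 3.
These bounds meet, so rank(T) = 3.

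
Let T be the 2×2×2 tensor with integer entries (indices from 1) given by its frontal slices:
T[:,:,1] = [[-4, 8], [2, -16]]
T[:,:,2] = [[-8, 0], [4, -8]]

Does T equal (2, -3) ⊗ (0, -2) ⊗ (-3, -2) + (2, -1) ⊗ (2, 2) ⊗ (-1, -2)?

Reconstruct entrywise from the claimed factors. For example, T[1,2,1] = 8 and Σₗ aₗ[1]bₗ[2]cₗ[1] = (2)·(-2)·(-3) + (2)·(2)·(-1) = 8; checking all 8 entries, every one matches. The claim holds.

Yes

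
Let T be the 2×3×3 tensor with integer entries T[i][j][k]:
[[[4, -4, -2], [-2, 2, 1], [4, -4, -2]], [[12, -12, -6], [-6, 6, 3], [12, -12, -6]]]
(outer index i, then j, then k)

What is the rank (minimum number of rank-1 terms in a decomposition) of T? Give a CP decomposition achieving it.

Lower bound: T ≠ 0 (e.g. T[0,0,0] = 4), so rank(T) ≥ 1.
Upper bound: if T = a (x) b (x) c then every fibre of T is a multiple of the corresponding factor, so read the factors off the fibres through the nonzero entry T[0,0,0] = 4.
The mode-1 fibre T[:,0,0] = [4, 12] gives a = (1, 3) (primitive direction); the mode-2 fibre T[0,:,0] = [4, -2, 4] gives b = (2, -1, 2); then c[k] = T[0,0,k] / (a[0]·b[0]) = [4, -4, -2] / 2 = (2, -2, -1).
Expanding (1, 3) (x) (2, -1, 2) (x) (2, -2, -1) reproduces all 18 entries of T, so T = (1, 3) (x) (2, -1, 2) (x) (2, -2, -1) and rank(T) ≤ 1.
These bounds meet, so rank(T) = 1.

rank(T) = 1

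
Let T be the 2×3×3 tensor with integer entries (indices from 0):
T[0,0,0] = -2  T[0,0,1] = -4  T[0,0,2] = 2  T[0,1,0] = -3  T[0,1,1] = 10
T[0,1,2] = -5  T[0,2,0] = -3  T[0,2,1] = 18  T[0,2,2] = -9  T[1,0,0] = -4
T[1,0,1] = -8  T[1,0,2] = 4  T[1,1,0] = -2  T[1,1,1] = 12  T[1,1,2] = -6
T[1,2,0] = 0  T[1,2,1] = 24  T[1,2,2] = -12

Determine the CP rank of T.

2

Lower bound: the mode-2 unfolding of T (rows indexed by j, columns by (i,k) = (0,0), (0,1), (0,2), (1,0), (1,1), (1,2)) is [[-2, -4, 2, -4, -8, 4], [-3, 10, -5, -2, 12, -6], [-3, 18, -9, 0, 24, -12]].
There the 2×2 minor on rows j ∈ {0, 1}, columns (i,k) ∈ {(0,0), (0,1)} is det [[-2, -4], [-3, 10]] = -32 ≠ 0, so this unfolding has rank ≥ 2; CP rank is at least every unfolding rank, so rank(T) ≥ 2. (Flattening ranks never certify an upper bound on CP rank; for that we must actually write T with 2 rank-1 terms.)
Upper bound — finding two terms. Write S_k = T[:,:,k] for the frontal slices: S₀ = [[-2, -3, -3], [-4, -2, 0]], S₁ = [[-4, 10, 18], [-8, 12, 24]], S₂ = [[2, -5, -9], [4, -6, -12]].
If T = a₁ ∘ b₁ ∘ c₁ + a₂ ∘ b₂ ∘ c₂ then each S_k = c₁[k]·a₁b₁ᵀ + c₂[k]·a₂b₂ᵀ. S₀ and S₁ are linearly independent, so a₁b₁ᵀ and a₂b₂ᵀ must span the same plane of matrices: they are the rank-1 matrices of the form x·S₀ + y·S₁.
The 2×2 minor of x·S₀ + y·S₁ on rows {0,1}, columns {0,1} is −8·x² + 32·y² = (-8)·(x − 2·y)(x + 2·y), vanishing at (x:y) = (2:1) and (2:-1).
M₁ = 2·S₀ + S₁ = [[-8, 4, 12], [-16, 8, 24]] = (-4)·[1, 2][2, -1, -3]ᵀ and M₂ = 2·S₀ − S₁ = [[0, -16, -24], [0, -16, -24]] = (-8)·[1, 1][0, 2, 3]ᵀ, so take a₁ = [1, 2], b₁ = [2, -1, -3], a₂ = [1, 1], b₂ = [0, 2, 3].
Each slice is an integer combination of E₁ = a₁b₁ᵀ and E₂ = a₂b₂ᵀ: S₀ = −E₁ − 2·E₂, S₁ = −2·E₁ + 4·E₂, S₂ = E₁ − 2·E₂; reading off coefficients, c₁ = [-1, -2, 1] and c₂ = [-2, 4, -2].
Hence T = [1, 2] ∘ [2, -1, -3] ∘ [-1, -2, 1] + [1, 1] ∘ [0, 2, 3] ∘ [-2, 4, -2], so rank(T) ≤ 2.
These bounds meet, so rank(T) = 2.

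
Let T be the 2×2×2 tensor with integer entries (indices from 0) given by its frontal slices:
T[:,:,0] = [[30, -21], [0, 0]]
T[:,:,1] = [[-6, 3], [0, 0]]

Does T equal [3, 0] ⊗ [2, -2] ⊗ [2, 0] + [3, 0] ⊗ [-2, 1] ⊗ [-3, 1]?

Yes

Reconstruct entrywise from the claimed factors. For example, T[0,0,0] = 30 and Σₗ aₗ[0]bₗ[0]cₗ[0] = (3)·(2)·(2) + (3)·(-2)·(-3) = 30; checking all 8 entries, every one matches. The claim holds.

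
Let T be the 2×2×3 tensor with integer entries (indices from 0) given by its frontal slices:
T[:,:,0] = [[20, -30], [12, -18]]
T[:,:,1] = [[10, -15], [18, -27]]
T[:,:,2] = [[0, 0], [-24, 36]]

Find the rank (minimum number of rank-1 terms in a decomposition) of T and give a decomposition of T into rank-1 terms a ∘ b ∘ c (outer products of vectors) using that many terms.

Lower bound: the mode-3 unfolding of T (rows indexed by k, columns by (i,j) = (0,0), (0,1), (1,0), (1,1)) is [[20, -30, 12, -18], [10, -15, 18, -27], [0, 0, -24, 36]].
There the 2×2 minor on rows k ∈ {0, 1}, columns (i,j) ∈ {(0,0), (1,0)} is det [[20, 12], [10, 18]] = 240 ≠ 0, so this unfolding has rank ≥ 2; CP rank is at least every unfolding rank, so rank(T) ≥ 2. (This is only a lower bound: in general the CP rank may exceed every unfolding rank, so we still need to exhibit 2 rank-1 terms summing to T.)
Upper bound — finding two terms. Every mode-2 slice of T is a multiple of one matrix: T[:,j,:] = b[j]·M with b = [2, -3] and M = [[10, 5, 0], [6, 9, -12]] (rows indexed by i, columns by k). So it suffices to write M as a sum of two rank-1 matrices.
Splitting M by its rows (i = 0, 1), M = [1, 0][10, 5, 0]ᵀ + [0, 1][6, 9, -12]ᵀ.
Hence T = [1, 0] ∘ [2, -3] ∘ [10, 5, 0] + [0, 1] ∘ [2, -3] ∘ [6, 9, -12], so rank(T) ≤ 2.
These bounds meet, so rank(T) = 2.
Check entry T[0,0,0] = 20: (1)·(2)·(10) + (0)·(2)·(6) = 20.

rank(T) = 2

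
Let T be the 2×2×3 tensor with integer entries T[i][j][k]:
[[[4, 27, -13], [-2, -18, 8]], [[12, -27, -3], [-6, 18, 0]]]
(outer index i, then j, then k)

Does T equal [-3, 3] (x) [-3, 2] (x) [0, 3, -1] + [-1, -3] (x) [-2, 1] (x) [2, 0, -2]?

Yes

Reconstruct entrywise from the claimed factors. For example, T[1,1,2] = 0 and Σₗ aₗ[1]bₗ[1]cₗ[2] = (3)·(2)·(-1) + (-3)·(1)·(-2) = 0; checking all 12 entries, every one matches. The claim holds.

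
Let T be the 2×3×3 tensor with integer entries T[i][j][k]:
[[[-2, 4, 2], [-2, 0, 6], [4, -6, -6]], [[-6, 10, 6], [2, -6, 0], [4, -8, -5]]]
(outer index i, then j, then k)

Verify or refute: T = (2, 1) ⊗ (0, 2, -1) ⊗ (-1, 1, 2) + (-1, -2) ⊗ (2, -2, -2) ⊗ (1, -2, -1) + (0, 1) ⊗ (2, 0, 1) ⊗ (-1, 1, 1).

Reconstruct entrywise from the claimed factors. For example, T[1,2,0] = 4 and Σₗ aₗ[1]bₗ[2]cₗ[0] = (1)·(-1)·(-1) + (-2)·(-2)·(1) + (1)·(1)·(-1) = 4; checking all 18 entries, every one matches. The claim holds.

Yes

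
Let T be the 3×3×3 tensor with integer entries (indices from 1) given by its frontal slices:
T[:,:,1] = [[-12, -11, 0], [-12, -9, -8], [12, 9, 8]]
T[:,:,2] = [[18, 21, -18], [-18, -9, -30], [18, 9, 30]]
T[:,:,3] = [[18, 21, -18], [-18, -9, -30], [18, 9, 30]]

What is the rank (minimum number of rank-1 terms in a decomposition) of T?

2

Lower bound: the mode-3 unfolding of T (rows indexed by k, columns by (i,j) = (1,1), (1,2), (1,3), (2,1), (2,2), (2,3), (3,1), (3,2), (3,3)) is [[-12, -11, 0, -12, -9, -8, 12, 9, 8], [18, 21, -18, -18, -9, -30, 18, 9, 30], [18, 21, -18, -18, -9, -30, 18, 9, 30]].
There the 2×2 minor on rows k ∈ {1, 2}, columns (i,j) ∈ {(1,1), (1,2)} is det [[-12, -11], [18, 21]] = -54 ≠ 0, so this unfolding has rank ≥ 2; CP rank is at least every unfolding rank, so rank(T) ≥ 2. (Flattening ranks never certify an upper bound on CP rank; for that we must actually write T with 2 rank-1 terms.)
Upper bound — finding two terms. Write S_k = T[:,:,k] for the frontal slices: S₁ = [[-12, -11, 0], [-12, -9, -8], [12, 9, 8]], S₂ = [[18, 21, -18], [-18, -9, -30], [18, 9, 30]], S₃ = [[18, 21, -18], [-18, -9, -30], [18, 9, 30]].
If T = a₁ ⊗ b₁ ⊗ c₁ + a₂ ⊗ b₂ ⊗ c₂ then each S_k = c₁[k]·a₁b₁ᵀ + c₂[k]·a₂b₂ᵀ. S₁ and S₂ are linearly independent, so a₁b₁ᵀ and a₂b₂ᵀ must span the same plane of matrices: they are the rank-1 matrices of the form x·S₁ + y·S₂.
The 2×2 minor of x·S₁ + y·S₂ on rows {1,2}, columns {1,2} is −24·x² + 216·y² = (-24)·(x − 3·y)(x + 3·y), vanishing at (x:y) = (3:1) and (3:-1).
M₁ = 3·S₁ + S₂ = [[-18, -12, -18], [-54, -36, -54], [54, 36, 54]] = (-6)·[1, 3, -3][3, 2, 3]ᵀ and M₂ = 3·S₁ − S₂ = [[-54, -54, 18], [-18, -18, 6], [18, 18, -6]] = (-6)·[3, 1, -1][3, 3, -1]ᵀ, so take a₁ = [1, 3, -3], b₁ = [3, 2, 3], a₂ = [3, 1, -1], b₂ = [3, 3, -1].
Each slice is an integer combination of E₁ = a₁b₁ᵀ and E₂ = a₂b₂ᵀ: S₁ = −E₁ − E₂, S₂ = −3·E₁ + 3·E₂, S₃ = −3·E₁ + 3·E₂; reading off coefficients, c₁ = [-1, -3, -3] and c₂ = [-1, 3, 3].
Hence T = [1, 3, -3] ⊗ [3, 2, 3] ⊗ [-1, -3, -3] + [3, 1, -1] ⊗ [3, 3, -1] ⊗ [-1, 3, 3], so rank(T) ≤ 2.
These bounds meet, so rank(T) = 2.
Check entry T[1,2,3] = 21: (1)·(2)·(-3) + (3)·(3)·(3) = 21.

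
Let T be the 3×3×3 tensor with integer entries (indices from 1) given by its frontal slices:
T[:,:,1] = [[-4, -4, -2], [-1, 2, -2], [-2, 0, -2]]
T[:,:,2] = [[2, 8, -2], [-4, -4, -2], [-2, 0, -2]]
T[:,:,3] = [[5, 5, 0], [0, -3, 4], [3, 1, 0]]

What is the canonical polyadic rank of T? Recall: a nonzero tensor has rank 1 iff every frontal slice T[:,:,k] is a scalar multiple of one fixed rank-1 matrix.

3

Lower bound: the mode-2 unfolding of T (rows indexed by j, columns by (i,k) = (1,1), (1,2), (1,3), (2,1), (2,2), (2,3), (3,1), (3,2), (3,3)) is [[-4, 2, 5, -1, -4, 0, -2, -2, 3], [-4, 8, 5, 2, -4, -3, 0, 0, 1], [-2, -2, 0, -2, -2, 4, -2, -2, 0]].
There the 3×3 minor on rows j ∈ {1, 2, 3}, columns (i,k) ∈ {(1,1), (1,2), (1,3)} is det [[-4, 2, 5], [-4, 8, 5], [-2, -2, 0]] = 60 ≠ 0, so this unfolding has rank ≥ 3; CP rank is at least every unfolding rank, so rank(T) ≥ 3. (Unfolding ranks only ever bound the CP rank from below — rank(T) can be strictly larger than all of them — so the matching upper bound has to come from an explicit 3-term decomposition.)
Upper bound: T is a sum of 3 rank-1 terms, T = [1, -1, 1] ⊗ [1, 1, -2] ⊗ [0, 0, 1] + [1, 1, 1] ⊗ [1, 0, 1] ⊗ [-2, -2, 2] + [2, -1, 0] ⊗ [1, 2, 0] ⊗ [-1, 2, 1] (written with every a and b primitive with positive leading entry and the scale carried by c; CP decompositions are not unique, and this one is verified by expanding entrywise), so rank(T) ≤ 3.
These bounds meet, so rank(T) = 3.
Check entry T[3,1,2] = -2: (1)·(1)·(0) + (1)·(1)·(-2) + (0)·(1)·(2) = -2.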